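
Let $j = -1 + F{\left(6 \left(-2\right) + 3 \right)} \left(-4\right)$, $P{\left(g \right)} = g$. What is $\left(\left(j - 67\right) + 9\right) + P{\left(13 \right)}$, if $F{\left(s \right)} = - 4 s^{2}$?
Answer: $1250$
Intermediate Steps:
$j = 1295$ ($j = -1 + - 4 \left(6 \left(-2\right) + 3\right)^{2} \left(-4\right) = -1 + - 4 \left(-12 + 3\right)^{2} \left(-4\right) = -1 + - 4 \left(-9\right)^{2} \left(-4\right) = -1 + \left(-4\right) 81 \left(-4\right) = -1 - -1296 = -1 + 1296 = 1295$)
$\left(\left(j - 67\right) + 9\right) + P{\left(13 \right)} = \left(\left(1295 - 67\right) + 9\right) + 13 = \left(1228 + 9\right) + 13 = 1237 + 13 = 1250$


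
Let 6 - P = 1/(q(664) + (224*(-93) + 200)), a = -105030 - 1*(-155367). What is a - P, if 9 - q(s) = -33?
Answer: 1036315289/20590 ≈ 50331.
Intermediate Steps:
q(s) = 42 (q(s) = 9 - 1*(-33) = 9 + 33 = 42)
a = 50337 (a = -105030 + 155367 = 50337)
P = 123541/20590 (P = 6 - 1/(42 + (224*(-93) + 200)) = 6 - 1/(42 + (-20832 + 200)) = 6 - 1/(42 - 20632) = 6 - 1/(-20590) = 6 - 1*(-1/20590) = 6 + 1/20590 = 123541/20590 ≈ 6.0000)
a - P = 50337 - 1*123541/20590 = 50337 - 123541/20590 = 1036315289/20590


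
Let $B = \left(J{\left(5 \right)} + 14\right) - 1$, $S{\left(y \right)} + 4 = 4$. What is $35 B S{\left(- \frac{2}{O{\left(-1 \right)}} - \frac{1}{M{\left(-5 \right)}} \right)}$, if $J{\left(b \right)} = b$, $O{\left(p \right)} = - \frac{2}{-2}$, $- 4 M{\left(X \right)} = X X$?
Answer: $0$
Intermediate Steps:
$M{\left(X \right)} = - \frac{X^{2}}{4}$ ($M{\left(X \right)} = - \frac{X X}{4} = - \frac{X^{2}}{4}$)
$O{\left(p \right)} = 1$ ($O{\left(p \right)} = \left(-2\right) \left(- \frac{1}{2}\right) = 1$)
$S{\left(y \right)} = 0$ ($S{\left(y \right)} = -4 + 4 = 0$)
$B = 18$ ($B = \left(5 + 14\right) - 1 = 19 - 1 = 18$)
$35 B S{\left(- \frac{2}{O{\left(-1 \right)}} - \frac{1}{M{\left(-5 \right)}} \right)} = 35 \cdot 18 \cdot 0 = 630 \cdot 0 = 0$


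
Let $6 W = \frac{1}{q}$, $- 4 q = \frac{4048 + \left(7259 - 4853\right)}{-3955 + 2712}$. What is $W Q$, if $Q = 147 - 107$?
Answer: $\frac{49720}{9681} \approx 5.1358$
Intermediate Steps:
$q = \frac{3227}{2486}$ ($q = - \frac{\left(4048 + \left(7259 - 4853\right)\right) \frac{1}{-3955 + 2712}}{4} = - \frac{\left(4048 + 2406\right) \frac{1}{-1243}}{4} = - \frac{6454 \left(- \frac{1}{1243}\right)}{4} = \left(- \frac{1}{4}\right) \left(- \frac{6454}{1243}\right) = \frac{3227}{2486} \approx 1.2981$)
$Q = 40$ ($Q = 147 - 107 = 40$)
$W = \frac{1243}{9681}$ ($W = \frac{1}{6 \cdot \frac{3227}{2486}} = \frac{1}{6} \cdot \frac{2486}{3227} = \frac{1243}{9681} \approx 0.1284$)
$W Q = \frac{1243}{9681} \cdot 40 = \frac{49720}{9681}$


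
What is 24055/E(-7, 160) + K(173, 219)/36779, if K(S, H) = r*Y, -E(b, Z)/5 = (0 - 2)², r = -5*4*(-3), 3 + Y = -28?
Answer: -176951209/147116 ≈ -1202.8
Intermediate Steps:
Y = -31 (Y = -3 - 28 = -31)
r = 60 (r = -20*(-3) = 60)
E(b, Z) = -20 (E(b, Z) = -5*(0 - 2)² = -5*(-2)² = -5*4 = -20)
K(S, H) = -1860 (K(S, H) = 60*(-31) = -1860)
24055/E(-7, 160) + K(173, 219)/36779 = 24055/(-20) - 1860/36779 = 24055*(-1/20) - 1860*1/36779 = -4811/4 - 1860/36779 = -176951209/147116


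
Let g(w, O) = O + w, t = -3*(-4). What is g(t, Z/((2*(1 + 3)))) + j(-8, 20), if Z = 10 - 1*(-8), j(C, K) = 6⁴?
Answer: 5241/4 ≈ 1310.3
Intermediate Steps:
t = 12
j(C, K) = 1296
Z = 18 (Z = 10 + 8 = 18)
g(t, Z/((2*(1 + 3)))) + j(-8, 20) = (18/((2*(1 + 3))) + 12) + 1296 = (18/((2*4)) + 12) + 1296 = (18/8 + 12) + 1296 = (18*(⅛) + 12) + 1296 = (9/4 + 12) + 1296 = 57/4 + 1296 = 5241/4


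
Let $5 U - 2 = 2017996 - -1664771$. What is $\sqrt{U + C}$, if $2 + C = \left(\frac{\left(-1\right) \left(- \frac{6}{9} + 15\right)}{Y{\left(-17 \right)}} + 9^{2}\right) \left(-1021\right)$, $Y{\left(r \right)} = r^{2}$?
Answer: $\frac{\sqrt{42519940995}}{255} \approx 808.64$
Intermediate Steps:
$U = \frac{3682769}{5}$ ($U = \frac{2}{5} + \frac{2017996 - -1664771}{5} = \frac{2}{5} + \frac{2017996 + 1664771}{5} = \frac{2}{5} + \frac{1}{5} \cdot 3682767 = \frac{2}{5} + \frac{3682767}{5} = \frac{3682769}{5} \approx 7.3655 \cdot 10^{5}$)
$C = - \frac{71659598}{867}$ ($C = -2 + \left(\frac{\left(-1\right) \left(- \frac{6}{9} + 15\right)}{\left(-17\right)^{2}} + 9^{2}\right) \left(-1021\right) = -2 + \left(\frac{\left(-1\right) \left(\left(-6\right) \frac{1}{9} + 15\right)}{289} + 81\right) \left(-1021\right) = -2 + \left(- (- \frac{2}{3} + 15) \frac{1}{289} + 81\right) \left(-1021\right) = -2 + \left(\left(-1\right) \frac{43}{3} \cdot \frac{1}{289} + 81\right) \left(-1021\right) = -2 + \left(\left(- \frac{43}{3}\right) \frac{1}{289} + 81\right) \left(-1021\right) = -2 + \left(- \frac{43}{867} + 81\right) \left(-1021\right) = -2 + \frac{70184}{867} \left(-1021\right) = -2 - \frac{71657864}{867} = - \frac{71659598}{867} \approx -82652.0$)
$\sqrt{U + C} = \sqrt{\frac{3682769}{5} - \frac{71659598}{867}} = \sqrt{\frac{2834662733}{4335}} = \frac{\sqrt{42519940995}}{255}$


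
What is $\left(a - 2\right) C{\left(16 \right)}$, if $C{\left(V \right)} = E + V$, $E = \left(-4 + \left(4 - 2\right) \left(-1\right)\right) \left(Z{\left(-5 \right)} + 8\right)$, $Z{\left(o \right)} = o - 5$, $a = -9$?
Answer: $-308$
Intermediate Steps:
$Z{\left(o \right)} = -5 + o$ ($Z{\left(o \right)} = o - 5 = -5 + o$)
$E = 12$ ($E = \left(-4 + \left(4 - 2\right) \left(-1\right)\right) \left(\left(-5 - 5\right) + 8\right) = \left(-4 + 2 \left(-1\right)\right) \left(-10 + 8\right) = \left(-4 - 2\right) \left(-2\right) = \left(-6\right) \left(-2\right) = 12$)
$C{\left(V \right)} = 12 + V$
$\left(a - 2\right) C{\left(16 \right)} = \left(-9 - 2\right) \left(12 + 16\right) = \left(-11\right) 28 = -308$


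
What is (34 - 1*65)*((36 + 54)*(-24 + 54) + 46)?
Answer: -85126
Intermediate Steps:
(34 - 1*65)*((36 + 54)*(-24 + 54) + 46) = (34 - 65)*(90*30 + 46) = -31*(2700 + 46) = -31*2746 = -85126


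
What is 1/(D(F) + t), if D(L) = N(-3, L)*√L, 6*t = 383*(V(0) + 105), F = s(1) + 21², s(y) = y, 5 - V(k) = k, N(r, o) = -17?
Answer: 63195/442584583 + 153*√442/442584583 ≈ 0.00015005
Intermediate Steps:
V(k) = 5 - k
F = 442 (F = 1 + 21² = 1 + 441 = 442)
t = 21065/3 (t = (383*((5 - 1*0) + 105))/6 = (383*((5 + 0) + 105))/6 = (383*(5 + 105))/6 = (383*110)/6 = (⅙)*42130 = 21065/3 ≈ 7021.7)
D(L) = -17*√L
1/(D(F) + t) = 1/(-17*√442 + 21065/3) = 1/(21065/3 - 17*√442)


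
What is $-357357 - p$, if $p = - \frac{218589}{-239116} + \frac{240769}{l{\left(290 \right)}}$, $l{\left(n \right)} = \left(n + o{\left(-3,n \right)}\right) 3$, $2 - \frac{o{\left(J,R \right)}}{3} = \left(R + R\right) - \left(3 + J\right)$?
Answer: $- \frac{23131987914008}{64740657} \approx -3.573 \cdot 10^{5}$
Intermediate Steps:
$o{\left(J,R \right)} = 15 - 6 R + 3 J$ ($o{\left(J,R \right)} = 6 - 3 \left(\left(R + R\right) - \left(3 + J\right)\right) = 6 - 3 \left(2 R - \left(3 + J\right)\right) = 6 - 3 \left(-3 - J + 2 R\right) = 6 + \left(9 - 6 R + 3 J\right) = 15 - 6 R + 3 J$)
$l{\left(n \right)} = 18 - 15 n$ ($l{\left(n \right)} = \left(n + \left(15 - 6 n + 3 \left(-3\right)\right)\right) 3 = \left(n - \left(-6 + 6 n\right)\right) 3 = \left(6 - 5 n\right) 3 = 18 - 15 n$)
$p = - \frac{3539049541}{64740657}$ ($p = - \frac{218589}{-239116} + \frac{240769}{18 - 4350} = \left(-218589\right) \left(- \frac{1}{239116}\right) + \frac{240769}{18 - 4350} = \frac{218589}{239116} + \frac{240769}{-4332} = \frac{218589}{239116} + 240769 \left(- \frac{1}{4332}\right) = \frac{218589}{239116} - \frac{240769}{4332} = - \frac{3539049541}{64740657} \approx -54.665$)
$-357357 - p = -357357 - - \frac{3539049541}{64740657} = -357357 + \frac{3539049541}{64740657} = - \frac{23131987914008}{64740657}$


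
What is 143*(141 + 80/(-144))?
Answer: 180752/9 ≈ 20084.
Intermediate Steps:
143*(141 + 80/(-144)) = 143*(141 + 80*(-1/144)) = 143*(141 - 5/9) = 143*(1264/9) = 180752/9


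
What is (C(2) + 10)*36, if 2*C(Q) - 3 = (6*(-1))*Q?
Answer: 198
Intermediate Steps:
C(Q) = 3/2 - 3*Q (C(Q) = 3/2 + ((6*(-1))*Q)/2 = 3/2 + (-6*Q)/2 = 3/2 - 3*Q)
(C(2) + 10)*36 = ((3/2 - 3*2) + 10)*36 = ((3/2 - 6) + 10)*36 = (-9/2 + 10)*36 = (11/2)*36 = 198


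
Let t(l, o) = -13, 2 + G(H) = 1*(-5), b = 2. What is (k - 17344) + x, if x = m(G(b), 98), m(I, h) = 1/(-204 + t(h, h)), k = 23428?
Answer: 1320227/217 ≈ 6084.0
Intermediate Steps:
G(H) = -7 (G(H) = -2 + 1*(-5) = -2 - 5 = -7)
m(I, h) = -1/217 (m(I, h) = 1/(-204 - 13) = 1/(-217) = -1/217)
x = -1/217 ≈ -0.0046083
(k - 17344) + x = (23428 - 17344) - 1/217 = 6084 - 1/217 = 1320227/217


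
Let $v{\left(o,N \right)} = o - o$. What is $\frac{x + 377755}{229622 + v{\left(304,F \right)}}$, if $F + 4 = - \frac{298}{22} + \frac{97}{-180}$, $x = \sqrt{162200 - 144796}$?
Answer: $\frac{377755}{229622} + \frac{\sqrt{4351}}{114811} \approx 1.6457$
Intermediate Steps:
$x = 2 \sqrt{4351}$ ($x = \sqrt{17404} = 2 \sqrt{4351} \approx 131.92$)
$F = - \frac{35807}{1980}$ ($F = -4 + \left(- \frac{298}{22} + \frac{97}{-180}\right) = -4 + \left(\left(-298\right) \frac{1}{22} + 97 \left(- \frac{1}{180}\right)\right) = -4 - \frac{27887}{1980} = - \frac{35807}{1980} \approx -18.084$)
$v{\left(o,N \right)} = 0$
$\frac{x + 377755}{229622 + v{\left(304,F \right)}} = \frac{2 \sqrt{4351} + 377755}{229622 + 0} = \frac{377755 + 2 \sqrt{4351}}{229622} = \left(377755 + 2 \sqrt{4351}\right) \frac{1}{229622} = \frac{377755}{229622} + \frac{\sqrt{4351}}{114811}$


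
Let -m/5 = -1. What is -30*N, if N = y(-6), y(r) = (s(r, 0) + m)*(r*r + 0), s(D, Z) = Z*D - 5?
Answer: 0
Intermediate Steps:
s(D, Z) = -5 + D*Z (s(D, Z) = D*Z - 5 = -5 + D*Z)
m = 5 (m = -5*(-1) = 5)
y(r) = 0 (y(r) = ((-5 + r*0) + 5)*(r*r + 0) = ((-5 + 0) + 5)*(r² + 0) = (-5 + 5)*r² = 0*r² = 0)
N = 0
-30*N = -30*0 = 0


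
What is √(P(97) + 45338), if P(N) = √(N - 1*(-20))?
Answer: √(45338 + 3*√13) ≈ 212.95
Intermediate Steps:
P(N) = √(20 + N) (P(N) = √(N + 20) = √(20 + N))
√(P(97) + 45338) = √(√(20 + 97) + 45338) = √(√117 + 45338) = √(3*√13 + 45338) = √(45338 + 3*√13)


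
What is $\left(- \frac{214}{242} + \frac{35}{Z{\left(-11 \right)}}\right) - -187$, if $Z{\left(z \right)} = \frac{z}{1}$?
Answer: $\frac{22135}{121} \approx 182.93$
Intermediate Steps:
$Z{\left(z \right)} = z$ ($Z{\left(z \right)} = z 1 = z$)
$\left(- \frac{214}{242} + \frac{35}{Z{\left(-11 \right)}}\right) - -187 = \left(- \frac{214}{242} + \frac{35}{-11}\right) - -187 = \left(\left(-214\right) \frac{1}{242} + 35 \left(- \frac{1}{11}\right)\right) + 187 = \left(- \frac{107}{121} - \frac{35}{11}\right) + 187 = - \frac{492}{121} + 187 = \frac{22135}{121}$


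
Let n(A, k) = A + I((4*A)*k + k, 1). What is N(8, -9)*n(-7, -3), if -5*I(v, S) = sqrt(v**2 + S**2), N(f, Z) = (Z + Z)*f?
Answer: 1008 + 144*sqrt(6562)/5 ≈ 3341.0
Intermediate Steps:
N(f, Z) = 2*Z*f (N(f, Z) = (2*Z)*f = 2*Z*f)
I(v, S) = -sqrt(S**2 + v**2)/5 (I(v, S) = -sqrt(v**2 + S**2)/5 = -sqrt(S**2 + v**2)/5)
n(A, k) = A - sqrt(1 + (k + 4*A*k)**2)/5 (n(A, k) = A - sqrt(1**2 + ((4*A)*k + k)**2)/5 = A - sqrt(1 + (4*A*k + k)**2)/5 = A - sqrt(1 + (k + 4*A*k)**2)/5)
N(8, -9)*n(-7, -3) = (2*(-9)*8)*(-7 - sqrt(1 + (-3)**2*(1 + 4*(-7))**2)/5) = -144*(-7 - sqrt(1 + 9*(1 - 28)**2)/5) = -144*(-7 - sqrt(1 + 9*(-27)**2)/5) = -144*(-7 - sqrt(1 + 9*729)/5) = -144*(-7 - sqrt(1 + 6561)/5) = -144*(-7 - sqrt(6562)/5) = 1008 + 144*sqrt(6562)/5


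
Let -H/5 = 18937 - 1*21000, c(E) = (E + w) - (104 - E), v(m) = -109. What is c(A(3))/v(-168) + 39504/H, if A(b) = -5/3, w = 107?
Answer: 12928123/3373005 ≈ 3.8328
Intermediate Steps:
A(b) = -5/3 (A(b) = -5*⅓ = -5/3)
c(E) = 3 + 2*E (c(E) = (E + 107) - (104 - E) = (107 + E) + (-104 + E) = 3 + 2*E)
H = 10315 (H = -5*(18937 - 1*21000) = -5*(18937 - 21000) = -5*(-2063) = 10315)
c(A(3))/v(-168) + 39504/H = (3 + 2*(-5/3))/(-109) + 39504/10315 = (3 - 10/3)*(-1/109) + 39504*(1/10315) = -⅓*(-1/109) + 39504/10315 = 1/327 + 39504/10315 = 12928123/3373005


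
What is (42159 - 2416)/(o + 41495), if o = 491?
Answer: 39743/41986 ≈ 0.94658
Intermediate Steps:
(42159 - 2416)/(o + 41495) = (42159 - 2416)/(491 + 41495) = 39743/41986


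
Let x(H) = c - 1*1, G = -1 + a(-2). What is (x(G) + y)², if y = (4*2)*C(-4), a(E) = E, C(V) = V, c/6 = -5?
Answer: 3969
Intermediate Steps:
c = -30 (c = 6*(-5) = -30)
y = -32 (y = (4*2)*(-4) = 8*(-4) = -32)
G = -3 (G = -1 - 2 = -3)
x(H) = -31 (x(H) = -30 - 1*1 = -30 - 1 = -31)
(x(G) + y)² = (-31 - 32)² = (-63)² = 3969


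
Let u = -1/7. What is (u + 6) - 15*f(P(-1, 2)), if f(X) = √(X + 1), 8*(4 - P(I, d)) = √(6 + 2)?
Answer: 41/7 - 15*√(20 - √2)/2 ≈ -26.476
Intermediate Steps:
u = -⅐ (u = -1*⅐ = -⅐ ≈ -0.14286)
P(I, d) = 4 - √2/4 (P(I, d) = 4 - √(6 + 2)/8 = 4 - √2/4)
f(X) = √(1 + X)
(u + 6) - 15*f(P(-1, 2)) = (-⅐ + 6) - 15*√(1 + (4 - √2/4)) = 41/7 - 15*√(5 - √2/4)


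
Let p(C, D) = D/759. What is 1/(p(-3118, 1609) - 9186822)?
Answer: -759/6972796289 ≈ -1.0885e-7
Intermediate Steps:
p(C, D) = D/759 (p(C, D) = D*(1/759) = D/759)
1/(p(-3118, 1609) - 9186822) = 1/((1/759)*1609 - 9186822) = 1/(1609/759 - 9186822) = 1/(-6972796289/759) = -759/6972796289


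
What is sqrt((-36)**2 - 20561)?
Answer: I*sqrt(19265) ≈ 138.8*I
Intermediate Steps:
sqrt((-36)**2 - 20561) = sqrt(1296 - 20561) = sqrt(-19265) = I*sqrt(19265)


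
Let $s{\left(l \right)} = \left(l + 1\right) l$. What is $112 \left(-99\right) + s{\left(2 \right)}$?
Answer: $-11082$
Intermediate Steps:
$s{\left(l \right)} = l \left(1 + l\right)$ ($s{\left(l \right)} = \left(1 + l\right) l = l \left(1 + l\right)$)
$112 \left(-99\right) + s{\left(2 \right)} = 112 \left(-99\right) + 2 \left(1 + 2\right) = -11088 + 2 \cdot 3 = -11088 + 6 = -11082$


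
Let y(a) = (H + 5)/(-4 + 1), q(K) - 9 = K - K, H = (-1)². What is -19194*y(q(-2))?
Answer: 38388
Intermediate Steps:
H = 1
q(K) = 9 (q(K) = 9 + (K - K) = 9 + 0 = 9)
y(a) = -2 (y(a) = (1 + 5)/(-4 + 1) = 6/(-3) = 6*(-⅓) = -2)
-19194*y(q(-2)) = -19194*(-2) = 38388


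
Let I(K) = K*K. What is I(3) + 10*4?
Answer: 49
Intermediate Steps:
I(K) = K²
I(3) + 10*4 = 3² + 10*4 = 9 + 40 = 49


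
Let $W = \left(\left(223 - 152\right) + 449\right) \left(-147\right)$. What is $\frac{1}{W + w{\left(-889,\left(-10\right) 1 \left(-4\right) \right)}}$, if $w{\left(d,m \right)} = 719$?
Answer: $- \frac{1}{75721} \approx -1.3206 \cdot 10^{-5}$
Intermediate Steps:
$W = -76440$ ($W = \left(\left(223 - 152\right) + 449\right) \left(-147\right) = \left(71 + 449\right) \left(-147\right) = 520 \left(-147\right) = -76440$)
$\frac{1}{W + w{\left(-889,\left(-10\right) 1 \left(-4\right) \right)}} = \frac{1}{-76440 + 719} = \frac{1}{-75721} = - \frac{1}{75721}$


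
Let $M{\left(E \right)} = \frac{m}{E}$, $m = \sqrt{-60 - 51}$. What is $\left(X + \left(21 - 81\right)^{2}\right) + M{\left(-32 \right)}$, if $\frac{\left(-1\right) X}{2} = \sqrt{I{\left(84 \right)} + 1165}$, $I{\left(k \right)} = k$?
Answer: $3600 - 2 \sqrt{1249} - \frac{i \sqrt{111}}{32} \approx 3529.3 - 0.32924 i$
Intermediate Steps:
$m = i \sqrt{111}$ ($m = \sqrt{-111} = i \sqrt{111} \approx 10.536 i$)
$X = - 2 \sqrt{1249}$ ($X = - 2 \sqrt{84 + 1165} = - 2 \sqrt{1249} \approx -70.682$)
$M{\left(E \right)} = \frac{i \sqrt{111}}{E}$
$\left(X + \left(21 - 81\right)^{2}\right) + M{\left(-32 \right)} = \left(- 2 \sqrt{1249} + \left(21 - 81\right)^{2}\right) + \frac{i \sqrt{111}}{-32} = \left(- 2 \sqrt{1249} + \left(-60\right)^{2}\right) + i \sqrt{111} \left(- \frac{1}{32}\right) = \left(- 2 \sqrt{1249} + 3600\right) - \frac{i \sqrt{111}}{32} = \left(3600 - 2 \sqrt{1249}\right) - \frac{i \sqrt{111}}{32} = 3600 - 2 \sqrt{1249} - \frac{i \sqrt{111}}{32}$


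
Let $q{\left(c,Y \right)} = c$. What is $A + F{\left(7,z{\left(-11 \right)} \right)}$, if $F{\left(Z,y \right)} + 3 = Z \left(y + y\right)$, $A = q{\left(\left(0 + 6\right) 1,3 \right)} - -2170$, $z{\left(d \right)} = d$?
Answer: $2019$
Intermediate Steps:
$A = 2176$ ($A = \left(0 + 6\right) 1 - -2170 = 6 \cdot 1 + 2170 = 6 + 2170 = 2176$)
$F{\left(Z,y \right)} = -3 + 2 Z y$ ($F{\left(Z,y \right)} = -3 + Z \left(y + y\right) = -3 + Z 2 y = -3 + 2 Z y$)
$A + F{\left(7,z{\left(-11 \right)} \right)} = 2176 + \left(-3 + 2 \cdot 7 \left(-11\right)\right) = 2176 - 157 = 2019$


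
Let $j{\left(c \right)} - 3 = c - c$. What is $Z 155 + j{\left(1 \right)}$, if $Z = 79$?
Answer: $12248$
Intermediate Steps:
$j{\left(c \right)} = 3$ ($j{\left(c \right)} = 3 + \left(c - c\right) = 3 + 0 = 3$)
$Z 155 + j{\left(1 \right)} = 79 \cdot 155 + 3 = 12245 + 3 = 12248$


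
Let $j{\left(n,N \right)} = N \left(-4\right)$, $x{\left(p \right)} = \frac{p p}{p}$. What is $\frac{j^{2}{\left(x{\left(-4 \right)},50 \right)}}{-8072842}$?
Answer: $- \frac{20000}{4036421} \approx -0.0049549$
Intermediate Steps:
$x{\left(p \right)} = p$ ($x{\left(p \right)} = \frac{p^{2}}{p} = p$)
$j{\left(n,N \right)} = - 4 N$
$\frac{j^{2}{\left(x{\left(-4 \right)},50 \right)}}{-8072842} = \frac{\left(\left(-4\right) 50\right)^{2}}{-8072842} = \left(-200\right)^{2} \left(- \frac{1}{8072842}\right) = 40000 \left(- \frac{1}{8072842}\right) = - \frac{20000}{4036421}$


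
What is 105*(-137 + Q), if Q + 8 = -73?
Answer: -22890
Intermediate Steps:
Q = -81 (Q = -8 - 73 = -81)
105*(-137 + Q) = 105*(-137 - 81) = 105*(-218) = -22890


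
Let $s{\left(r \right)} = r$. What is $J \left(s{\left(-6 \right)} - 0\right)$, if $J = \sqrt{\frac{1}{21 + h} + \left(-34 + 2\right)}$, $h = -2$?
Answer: $- \frac{6 i \sqrt{11533}}{19} \approx - 33.913 i$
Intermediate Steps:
$J = \frac{i \sqrt{11533}}{19}$ ($J = \sqrt{\frac{1}{21 - 2} + \left(-34 + 2\right)} = \sqrt{\frac{1}{19} - 32} = \sqrt{- \frac{607}{19}} = \frac{i \sqrt{11533}}{19} \approx 5.6522 i$)
$J \left(s{\left(-6 \right)} - 0\right) = \frac{i \sqrt{11533}}{19} \left(-6 - 0\right) = \frac{i \sqrt{11533}}{19} \left(-6 + \left(-23 + 23\right)\right) = \frac{i \sqrt{11533}}{19} \left(-6 + 0\right) = \frac{i \sqrt{11533}}{19} \left(-6\right) = - \frac{6 i \sqrt{11533}}{19}$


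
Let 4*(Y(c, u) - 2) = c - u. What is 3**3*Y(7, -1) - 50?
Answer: 58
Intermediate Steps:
Y(c, u) = 2 - u/4 + c/4 (Y(c, u) = 2 + (c - u)/4 = 2 + (-u/4 + c/4) = 2 - u/4 + c/4)
3**3*Y(7, -1) - 50 = 3**3*(2 - 1/4*(-1) + (1/4)*7) - 50 = 27*(2 + 1/4 + 7/4) - 50 = 27*4 - 50 = 108 - 50 = 58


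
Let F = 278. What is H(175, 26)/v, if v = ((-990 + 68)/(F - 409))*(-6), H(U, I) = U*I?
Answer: -298025/2766 ≈ -107.75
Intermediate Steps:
H(U, I) = I*U
v = -5532/131 (v = ((-990 + 68)/(278 - 409))*(-6) = -922/(-131)*(-6) = -922*(-1/131)*(-6) = (922/131)*(-6) = -5532/131 ≈ -42.229)
H(175, 26)/v = (26*175)/(-5532/131) = 4550*(-131/5532) = -298025/2766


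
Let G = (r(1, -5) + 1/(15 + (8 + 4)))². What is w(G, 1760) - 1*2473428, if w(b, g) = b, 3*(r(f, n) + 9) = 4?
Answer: -1803086576/729 ≈ -2.4734e+6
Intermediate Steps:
r(f, n) = -23/3 (r(f, n) = -9 + (⅓)*4 = -9 + 4/3 = -23/3)
G = 42436/729 (G = (-23/3 + 1/(15 + (8 + 4)))² = (-23/3 + 1/(15 + 12))² = (-23/3 + 1/27)² = (-206/27)² = 42436/729 ≈ 58.211)
w(G, 1760) - 1*2473428 = 42436/729 - 1*2473428 = 42436/729 - 2473428 = -1803086576/729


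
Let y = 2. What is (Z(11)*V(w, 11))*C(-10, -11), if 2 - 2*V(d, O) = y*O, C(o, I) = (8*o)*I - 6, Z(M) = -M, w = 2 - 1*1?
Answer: 96140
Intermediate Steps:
w = 1 (w = 2 - 1 = 1)
C(o, I) = -6 + 8*I*o (C(o, I) = 8*I*o - 6 = -6 + 8*I*o)
V(d, O) = 1 - O
(Z(11)*V(w, 11))*C(-10, -11) = ((-1*11)*(1 - 1*11))*(-6 + 8*(-11)*(-10)) = (-11*(1 - 11))*(-6 + 880) = -11*(-10)*874 = 110*874 = 96140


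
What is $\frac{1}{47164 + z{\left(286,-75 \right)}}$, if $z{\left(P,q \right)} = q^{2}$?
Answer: $\frac{1}{52789} \approx 1.8943 \cdot 10^{-5}$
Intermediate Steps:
$\frac{1}{47164 + z{\left(286,-75 \right)}} = \frac{1}{47164 + \left(-75\right)^{2}} = \frac{1}{47164 + 5625} = \frac{1}{52789}$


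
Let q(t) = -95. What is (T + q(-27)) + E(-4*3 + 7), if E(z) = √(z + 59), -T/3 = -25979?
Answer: 77842 + 3*√6 ≈ 77849.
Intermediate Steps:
T = 77937 (T = -3*(-25979) = 77937)
E(z) = √(59 + z)
(T + q(-27)) + E(-4*3 + 7) = (77937 - 95) + √(59 + (-4*3 + 7)) = 77842 + √(59 + (-12 + 7)) = 77842 + √(59 - 5) = 77842 + √54 = 77842 + 3*√6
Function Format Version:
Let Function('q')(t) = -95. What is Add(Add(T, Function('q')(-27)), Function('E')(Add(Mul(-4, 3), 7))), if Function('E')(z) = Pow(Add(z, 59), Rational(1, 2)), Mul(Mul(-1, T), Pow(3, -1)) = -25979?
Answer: Add(77842, Mul(3, Pow(6, Rational(1, 2)))) ≈ 77849.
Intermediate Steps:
T = 77937 (T = Mul(-3, -25979) = 77937)
Function('E')(z) = Pow(Add(59, z), Rational(1, 2))
Add(Add(T, Function('q')(-27)), Function('E')(Add(Mul(-4, 3), 7))) = Add(Add(77937, -95), Pow(Add(59, Add(Mul(-4, 3), 7)), Rational(1, 2))) = Add(77842, Pow(Add(59, Add(-12, 7)), Rational(1, 2))) = Add(77842, Pow(Add(59, -5), Rational(1, 2))) = Add(77842, Pow(54, Rational(1, 2))) = Add(77842, Mul(3, Pow(6, Rational(1, 2))))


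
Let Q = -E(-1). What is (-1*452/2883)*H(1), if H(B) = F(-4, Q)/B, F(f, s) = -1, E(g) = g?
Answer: 452/2883 ≈ 0.15678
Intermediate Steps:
Q = 1 (Q = -1*(-1) = 1)
H(B) = -1/B
(-1*452/2883)*H(1) = (-1*452/2883)*(-1/1) = (-452*1/2883)*(-1*1) = -452/2883*(-1) = 452/2883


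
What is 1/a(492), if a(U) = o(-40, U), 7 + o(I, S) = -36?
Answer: -1/43 ≈ -0.023256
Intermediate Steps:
o(I, S) = -43 (o(I, S) = -7 - 36 = -43)
a(U) = -43
1/a(492) = 1/(-43) = -1/43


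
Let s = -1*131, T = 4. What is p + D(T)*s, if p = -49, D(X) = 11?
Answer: -1490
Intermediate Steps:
s = -131
p + D(T)*s = -49 + 11*(-131) = -49 - 1441 = -1490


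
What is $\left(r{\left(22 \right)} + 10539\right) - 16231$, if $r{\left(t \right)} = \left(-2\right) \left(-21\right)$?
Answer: $-5650$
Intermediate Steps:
$r{\left(t \right)} = 42$
$\left(r{\left(22 \right)} + 10539\right) - 16231 = \left(42 + 10539\right) - 16231 = 10581 - 16231 = -5650$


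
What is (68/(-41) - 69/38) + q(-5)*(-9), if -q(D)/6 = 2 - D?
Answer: 583511/1558 ≈ 374.53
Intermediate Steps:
q(D) = -12 + 6*D (q(D) = -6*(2 - D) = -12 + 6*D)
(68/(-41) - 69/38) + q(-5)*(-9) = (68/(-41) - 69/38) + (-12 + 6*(-5))*(-9) = (68*(-1/41) - 69*1/38) + (-12 - 30)*(-9) = (-68/41 - 69/38) - 42*(-9) = -5413/1558 + 378 = 583511/1558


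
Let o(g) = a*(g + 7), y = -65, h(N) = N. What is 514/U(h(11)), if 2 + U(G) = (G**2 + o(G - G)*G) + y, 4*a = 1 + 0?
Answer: 2056/293 ≈ 7.0171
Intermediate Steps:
a = 1/4 (a = (1 + 0)/4 = (1/4)*1 = 1/4 ≈ 0.25000)
o(g) = 7/4 + g/4 (o(g) = (g + 7)/4 = (7 + g)/4 = 7/4 + g/4)
U(G) = -67 + G**2 + 7*G/4 (U(G) = -2 + ((G**2 + (7/4 + (G - G)/4)*G) - 65) = -2 + ((G**2 + (7/4 + (1/4)*0)*G) - 65) = -2 + ((G**2 + (7/4 + 0)*G) - 65) = -2 + ((G**2 + 7*G/4) - 65) = -2 + (-65 + G**2 + 7*G/4) = -67 + G**2 + 7*G/4)
514/U(h(11)) = 514/(-67 + 11**2 + (7/4)*11) = 514/(-67 + 121 + 77/4) = 514/(293/4) = 514*(4/293) = 2056/293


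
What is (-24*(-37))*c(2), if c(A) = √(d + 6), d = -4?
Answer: 888*√2 ≈ 1255.8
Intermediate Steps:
c(A) = √2 (c(A) = √(-4 + 6) = √2)
(-24*(-37))*c(2) = (-24*(-37))*√2 = 888*√2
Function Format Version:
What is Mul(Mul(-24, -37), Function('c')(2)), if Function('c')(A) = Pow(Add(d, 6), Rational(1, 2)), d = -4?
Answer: Mul(888, Pow(2, Rational(1, 2))) ≈ 1255.8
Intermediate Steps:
Function('c')(A) = Pow(2, Rational(1, 2)) (Function('c')(A) = Pow(Add(-4, 6), Rational(1, 2)) = Pow(2, Rational(1, 2)))
Mul(Mul(-24, -37), Function('c')(2)) = Mul(Mul(-24, -37), Pow(2, Rational(1, 2))) = Mul(888, Pow(2, Rational(1, 2)))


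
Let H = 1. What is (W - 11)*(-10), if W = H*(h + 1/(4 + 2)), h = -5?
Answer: 475/3 ≈ 158.33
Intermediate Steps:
W = -29/6 (W = 1*(-5 + 1/(4 + 2)) = 1*(-5 + 1/6) = 1*(-5 + ⅙) = 1*(-29/6) = -29/6 ≈ -4.8333)
(W - 11)*(-10) = (-29/6 - 11)*(-10) = -95/6*(-10) = 475/3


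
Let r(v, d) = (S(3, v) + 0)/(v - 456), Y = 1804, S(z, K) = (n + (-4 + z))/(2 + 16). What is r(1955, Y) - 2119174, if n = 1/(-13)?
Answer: -371667093649/175383 ≈ -2.1192e+6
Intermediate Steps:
n = -1/13 ≈ -0.076923
S(z, K) = -53/234 + z/18 (S(z, K) = (-1/13 + (-4 + z))/(2 + 16) = (-53/13 + z)/18 = (-53/13 + z)*(1/18) = -53/234 + z/18)
r(v, d) = -7/(117*(-456 + v)) (r(v, d) = ((-53/234 + (1/18)*3) + 0)/(v - 456) = ((-53/234 + ⅙) + 0)/(-456 + v) = (-7/117 + 0)/(-456 + v) = -7/(117*(-456 + v)))
r(1955, Y) - 2119174 = -7/(-53352 + 117*1955) - 2119174 = -7/(-53352 + 228735) - 2119174 = -7/175383 - 2119174 = -371667093649/175383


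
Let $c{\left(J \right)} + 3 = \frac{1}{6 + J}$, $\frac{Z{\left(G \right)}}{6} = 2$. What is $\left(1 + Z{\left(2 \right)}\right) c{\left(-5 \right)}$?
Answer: $-26$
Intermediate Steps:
$Z{\left(G \right)} = 12$ ($Z{\left(G \right)} = 6 \cdot 2 = 12$)
$c{\left(J \right)} = -3 + \frac{1}{6 + J}$
$\left(1 + Z{\left(2 \right)}\right) c{\left(-5 \right)} = \left(1 + 12\right) \frac{-17 - -15}{6 - 5} = 13 \frac{-17 + 15}{1} = 13 \cdot 1 \left(-2\right) = 13 \left(-2\right) = -26$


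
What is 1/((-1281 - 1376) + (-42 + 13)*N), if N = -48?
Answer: -1/1265 ≈ -0.00079051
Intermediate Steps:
1/((-1281 - 1376) + (-42 + 13)*N) = 1/((-1281 - 1376) + (-42 + 13)*(-48)) = 1/(-2657 - 29*(-48)) = 1/(-2657 + 1392) = 1/(-1265) = -1/1265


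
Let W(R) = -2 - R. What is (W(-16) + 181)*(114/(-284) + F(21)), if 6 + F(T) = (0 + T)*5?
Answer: 2730195/142 ≈ 19227.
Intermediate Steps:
F(T) = -6 + 5*T (F(T) = -6 + (0 + T)*5 = -6 + T*5 = -6 + 5*T)
(W(-16) + 181)*(114/(-284) + F(21)) = ((-2 - 1*(-16)) + 181)*(114/(-284) + (-6 + 5*21)) = ((-2 + 16) + 181)*(114*(-1/284) + (-6 + 105)) = (14 + 181)*(-57/142 + 99) = 195*(14001/142) = 2730195/142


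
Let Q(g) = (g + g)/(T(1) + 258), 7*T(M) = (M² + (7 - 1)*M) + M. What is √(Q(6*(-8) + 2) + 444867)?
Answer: √365969100629/907 ≈ 666.98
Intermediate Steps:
T(M) = M + M²/7 (T(M) = ((M² + (7 - 1)*M) + M)/7 = ((M² + 6*M) + M)/7 = (M² + 7*M)/7 = M + M²/7)
Q(g) = 7*g/907 (Q(g) = (g + g)/((⅐)*1*(7 + 1) + 258) = (2*g)/((⅐)*1*8 + 258) = (2*g)/(8/7 + 258) = (2*g)/(1814/7) = (2*g)*(7/1814) = 7*g/907)
√(Q(6*(-8) + 2) + 444867) = √(7*(6*(-8) + 2)/907 + 444867) = √(7*(-48 + 2)/907 + 444867) = √((7/907)*(-46) + 444867) = √(-322/907 + 444867) = √(403494047/907) = √365969100629/907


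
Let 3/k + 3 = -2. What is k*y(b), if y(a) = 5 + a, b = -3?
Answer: -6/5 ≈ -1.2000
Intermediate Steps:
k = -⅗ (k = 3/(-3 - 2) = 3/(-5) = 3*(-⅕) = -⅗ ≈ -0.60000)
k*y(b) = -3*(5 - 3)/5 = -⅗*2 = -6/5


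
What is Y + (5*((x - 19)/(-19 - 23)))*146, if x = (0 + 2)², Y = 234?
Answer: 3463/7 ≈ 494.71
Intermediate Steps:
x = 4 (x = 2² = 4)
Y + (5*((x - 19)/(-19 - 23)))*146 = 234 + (5*((4 - 19)/(-19 - 23)))*146 = 234 + (5*(-15/(-42)))*146 = 234 + (5*(-15*(-1/42)))*146 = 234 + (5*(5/14))*146 = 234 + (25/14)*146 = 234 + 1825/7 = 3463/7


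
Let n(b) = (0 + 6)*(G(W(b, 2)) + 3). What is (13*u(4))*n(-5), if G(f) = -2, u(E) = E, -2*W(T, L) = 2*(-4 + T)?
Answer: 312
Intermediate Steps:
W(T, L) = 4 - T (W(T, L) = -(-4 + T) = -(-8 + 2*T)/2 = 4 - T)
n(b) = 6 (n(b) = (0 + 6)*(-2 + 3) = 6*1 = 6)
(13*u(4))*n(-5) = (13*4)*6 = 52*6 = 312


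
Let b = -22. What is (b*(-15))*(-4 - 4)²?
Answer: 21120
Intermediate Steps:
(b*(-15))*(-4 - 4)² = (-22*(-15))*(-4 - 4)² = 330*(-8)² = 330*64 = 21120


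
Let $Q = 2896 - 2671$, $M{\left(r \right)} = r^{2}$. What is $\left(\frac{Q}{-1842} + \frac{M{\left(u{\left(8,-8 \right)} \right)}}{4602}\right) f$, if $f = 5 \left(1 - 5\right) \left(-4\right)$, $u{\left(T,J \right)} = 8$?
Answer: $- \frac{6117080}{706407} \approx -8.6594$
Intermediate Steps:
$Q = 225$
$f = 80$ ($f = 5 \left(1 - 5\right) \left(-4\right) = 5 \left(-4\right) \left(-4\right) = \left(-20\right) \left(-4\right) = 80$)
$\left(\frac{Q}{-1842} + \frac{M{\left(u{\left(8,-8 \right)} \right)}}{4602}\right) f = \left(\frac{225}{-1842} + \frac{8^{2}}{4602}\right) 80 = \left(225 \left(- \frac{1}{1842}\right) + 64 \cdot \frac{1}{4602}\right) 80 = \left(- \frac{75}{614} + \frac{32}{2301}\right) 80 = \left(- \frac{152927}{1412814}\right) 80 = - \frac{6117080}{706407}$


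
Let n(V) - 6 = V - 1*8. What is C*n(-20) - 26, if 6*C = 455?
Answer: -5083/3 ≈ -1694.3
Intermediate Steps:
C = 455/6 (C = (1/6)*455 = 455/6 ≈ 75.833)
n(V) = -2 + V (n(V) = 6 + (V - 1*8) = 6 + (V - 8) = 6 + (-8 + V) = -2 + V)
C*n(-20) - 26 = 455*(-2 - 20)/6 - 26 = (455/6)*(-22) - 26 = -5005/3 - 26 = -5083/3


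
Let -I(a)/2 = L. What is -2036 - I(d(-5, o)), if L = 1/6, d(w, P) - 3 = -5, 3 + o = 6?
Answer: -6107/3 ≈ -2035.7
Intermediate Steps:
o = 3 (o = -3 + 6 = 3)
d(w, P) = -2 (d(w, P) = 3 - 5 = -2)
L = 1/6 ≈ 0.16667
I(a) = -1/3 (I(a) = -2*1/6 = -1/3)
-2036 - I(d(-5, o)) = -2036 - 1*(-1/3) = -2036 + 1/3 = -6107/3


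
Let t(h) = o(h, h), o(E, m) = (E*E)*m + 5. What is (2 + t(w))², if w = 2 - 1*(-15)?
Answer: 24206400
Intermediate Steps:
w = 17 (w = 2 + 15 = 17)
o(E, m) = 5 + m*E² (o(E, m) = E²*m + 5 = m*E² + 5 = 5 + m*E²)
t(h) = 5 + h³ (t(h) = 5 + h*h² = 5 + h³)
(2 + t(w))² = (2 + (5 + 17³))² = (2 + (5 + 4913))² = (2 + 4918)² = 4920² = 24206400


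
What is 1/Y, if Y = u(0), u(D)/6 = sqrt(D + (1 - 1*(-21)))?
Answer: sqrt(22)/132 ≈ 0.035533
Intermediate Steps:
u(D) = 6*sqrt(22 + D) (u(D) = 6*sqrt(D + (1 - 1*(-21))) = 6*sqrt(D + (1 + 21)) = 6*sqrt(D + 22) = 6*sqrt(22 + D))
Y = 6*sqrt(22) (Y = 6*sqrt(22 + 0) = 6*sqrt(22) ≈ 28.142)
1/Y = 1/(6*sqrt(22)) = sqrt(22)/132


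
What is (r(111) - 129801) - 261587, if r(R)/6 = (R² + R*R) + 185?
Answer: -242426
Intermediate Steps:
r(R) = 1110 + 12*R² (r(R) = 6*((R² + R*R) + 185) = 6*((R² + R²) + 185) = 6*(2*R² + 185) = 6*(185 + 2*R²) = 1110 + 12*R²)
(r(111) - 129801) - 261587 = ((1110 + 12*111²) - 129801) - 261587 = ((1110 + 12*12321) - 129801) - 261587 = ((1110 + 147852) - 129801) - 261587 = (148962 - 129801) - 261587 = 19161 - 261587 = -242426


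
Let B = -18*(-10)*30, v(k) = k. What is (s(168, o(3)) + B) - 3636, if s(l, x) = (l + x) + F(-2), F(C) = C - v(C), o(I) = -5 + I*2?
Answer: 1933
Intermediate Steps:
o(I) = -5 + 2*I
B = 5400 (B = 180*30 = 5400)
F(C) = 0 (F(C) = C - C = 0)
s(l, x) = l + x (s(l, x) = (l + x) + 0 = l + x)
(s(168, o(3)) + B) - 3636 = ((168 + (-5 + 2*3)) + 5400) - 3636 = ((168 + (-5 + 6)) + 5400) - 3636 = ((168 + 1) + 5400) - 3636 = (169 + 5400) - 3636 = 5569 - 3636 = 1933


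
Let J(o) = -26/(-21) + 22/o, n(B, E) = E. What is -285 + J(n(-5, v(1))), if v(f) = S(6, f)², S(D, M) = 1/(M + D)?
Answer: 16679/21 ≈ 794.24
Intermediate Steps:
S(D, M) = 1/(D + M)
v(f) = (6 + f)⁻² (v(f) = (1/(6 + f))² = (6 + f)⁻²)
J(o) = 26/21 + 22/o (J(o) = -26*(-1/21) + 22/o = 26/21 + 22/o)
-285 + J(n(-5, v(1))) = -285 + (26/21 + 22/((6 + 1)⁻²)) = -285 + (26/21 + 22/(7⁻²)) = -285 + (26/21 + 22/(1/49)) = -285 + (26/21 + 22*49) = -285 + (26/21 + 1078) = -285 + 22664/21 = 16679/21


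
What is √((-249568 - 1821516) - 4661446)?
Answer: I*√6732530 ≈ 2594.7*I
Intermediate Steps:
√((-249568 - 1821516) - 4661446) = √(-2071084 - 4661446) = √(-6732530) = I*√6732530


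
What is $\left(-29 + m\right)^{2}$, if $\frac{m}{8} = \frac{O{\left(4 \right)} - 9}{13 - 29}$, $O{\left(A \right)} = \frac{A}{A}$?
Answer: $625$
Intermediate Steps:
$O{\left(A \right)} = 1$
$m = 4$ ($m = 8 \frac{1 - 9}{13 - 29} = 8 \left(- \frac{8}{-16}\right) = 8 \left(\left(-8\right) \left(- \frac{1}{16}\right)\right) = 8 \cdot \frac{1}{2} = 4$)
$\left(-29 + m\right)^{2} = \left(-29 + 4\right)^{2} = \left(-25\right)^{2} = 625$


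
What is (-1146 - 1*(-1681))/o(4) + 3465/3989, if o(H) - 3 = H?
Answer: 2158370/27923 ≈ 77.297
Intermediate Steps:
o(H) = 3 + H
(-1146 - 1*(-1681))/o(4) + 3465/3989 = (-1146 - 1*(-1681))/(3 + 4) + 3465/3989 = (-1146 + 1681)/7 + 3465*(1/3989) = 535*(1/7) + 3465/3989 = 535/7 + 3465/3989 = 2158370/27923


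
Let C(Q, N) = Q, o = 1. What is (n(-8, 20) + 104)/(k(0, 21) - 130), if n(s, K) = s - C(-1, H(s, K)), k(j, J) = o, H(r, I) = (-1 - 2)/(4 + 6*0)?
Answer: -97/129 ≈ -0.75194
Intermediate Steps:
H(r, I) = -¾ (H(r, I) = -3/(4 + 0) = -3/4 = -3*¼ = -¾)
k(j, J) = 1
n(s, K) = 1 + s (n(s, K) = s - 1*(-1) = s + 1 = 1 + s)
(n(-8, 20) + 104)/(k(0, 21) - 130) = ((1 - 8) + 104)/(1 - 130) = (-7 + 104)/(-129) = 97*(-1/129) = -97/129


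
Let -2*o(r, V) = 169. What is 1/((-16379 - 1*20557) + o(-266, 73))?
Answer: -2/74041 ≈ -2.7012e-5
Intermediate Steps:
o(r, V) = -169/2 (o(r, V) = -½*169 = -169/2)
1/((-16379 - 1*20557) + o(-266, 73)) = 1/((-16379 - 1*20557) - 169/2) = 1/((-16379 - 20557) - 169/2) = 1/(-36936 - 169/2) = 1/(-74041/2) = -2/74041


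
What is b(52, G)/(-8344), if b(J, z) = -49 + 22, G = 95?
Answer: 27/8344 ≈ 0.0032359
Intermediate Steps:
b(J, z) = -27
b(52, G)/(-8344) = -27/(-8344) = -27*(-1/8344) = 27/8344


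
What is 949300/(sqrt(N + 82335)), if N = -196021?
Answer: -474650*I*sqrt(113686)/56843 ≈ -2815.5*I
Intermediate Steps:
949300/(sqrt(N + 82335)) = 949300/(sqrt(-196021 + 82335)) = 949300/(sqrt(-113686)) = 949300/((I*sqrt(113686))) = 949300*(-I*sqrt(113686)/113686) = -474650*I*sqrt(113686)/56843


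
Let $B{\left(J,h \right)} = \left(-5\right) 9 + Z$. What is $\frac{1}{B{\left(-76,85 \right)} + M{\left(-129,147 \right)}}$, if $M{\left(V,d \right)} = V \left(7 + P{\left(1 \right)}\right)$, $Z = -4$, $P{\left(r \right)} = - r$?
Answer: $- \frac{1}{823} \approx -0.0012151$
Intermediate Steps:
$B{\left(J,h \right)} = -49$ ($B{\left(J,h \right)} = \left(-5\right) 9 - 4 = -45 - 4 = -49$)
$M{\left(V,d \right)} = 6 V$ ($M{\left(V,d \right)} = V \left(7 - 1\right) = V 6 = 6 V$)
$\frac{1}{B{\left(-76,85 \right)} + M{\left(-129,147 \right)}} = \frac{1}{-49 + 6 \left(-129\right)} = \frac{1}{-49 - 774} = \frac{1}{-823} = - \frac{1}{823}$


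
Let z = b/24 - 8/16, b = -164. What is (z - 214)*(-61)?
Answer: 40504/3 ≈ 13501.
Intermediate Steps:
z = -22/3 (z = -164/24 - 8/16 = -164*1/24 - 8*1/16 = -41/6 - ½ = -22/3 ≈ -7.3333)
(z - 214)*(-61) = (-22/3 - 214)*(-61) = -664/3*(-61) = 40504/3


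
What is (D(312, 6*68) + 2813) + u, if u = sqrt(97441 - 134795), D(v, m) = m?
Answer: 3221 + I*sqrt(37354) ≈ 3221.0 + 193.27*I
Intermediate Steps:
u = I*sqrt(37354) (u = sqrt(-37354) = I*sqrt(37354) ≈ 193.27*I)
(D(312, 6*68) + 2813) + u = (6*68 + 2813) + I*sqrt(37354) = (408 + 2813) + I*sqrt(37354) = 3221 + I*sqrt(37354)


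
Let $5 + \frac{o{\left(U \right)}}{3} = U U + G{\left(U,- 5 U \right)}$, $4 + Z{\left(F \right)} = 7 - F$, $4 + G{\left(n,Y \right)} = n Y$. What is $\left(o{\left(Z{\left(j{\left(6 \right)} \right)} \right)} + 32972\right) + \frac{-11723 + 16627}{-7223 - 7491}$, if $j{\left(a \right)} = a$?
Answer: $\frac{241579357}{7357} \approx 32837.0$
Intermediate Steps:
$G{\left(n,Y \right)} = -4 + Y n$ ($G{\left(n,Y \right)} = -4 + n Y = -4 + Y n$)
$Z{\left(F \right)} = 3 - F$ ($Z{\left(F \right)} = -4 - \left(-7 + F\right) = 3 - F$)
$o{\left(U \right)} = -27 - 12 U^{2}$ ($o{\left(U \right)} = -15 + 3 \left(U U + \left(-4 + - 5 U U\right)\right) = -15 + 3 \left(U^{2} - \left(4 + 5 U^{2}\right)\right) = -15 + 3 \left(-4 - 4 U^{2}\right) = -15 - \left(12 + 12 U^{2}\right) = -27 - 12 U^{2}$)
$\left(o{\left(Z{\left(j{\left(6 \right)} \right)} \right)} + 32972\right) + \frac{-11723 + 16627}{-7223 - 7491} = \left(\left(-27 - 12 \left(3 - 6\right)^{2}\right) + 32972\right) + \frac{-11723 + 16627}{-7223 - 7491} = \left(\left(-27 - 12 \left(3 - 6\right)^{2}\right) + 32972\right) + \frac{4904}{-14714} = \left(\left(-27 - 12 \left(-3\right)^{2}\right) + 32972\right) + 4904 \left(- \frac{1}{14714}\right) = \left(\left(-27 - 108\right) + 32972\right) - \frac{2452}{7357} = \left(-135 + 32972\right) - \frac{2452}{7357} = 32837 - \frac{2452}{7357} = \frac{241579357}{7357}$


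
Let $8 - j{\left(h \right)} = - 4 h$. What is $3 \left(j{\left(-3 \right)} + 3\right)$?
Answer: $-3$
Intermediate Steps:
$j{\left(h \right)} = 8 + 4 h$ ($j{\left(h \right)} = 8 - - 4 h = 8 + 4 h$)
$3 \left(j{\left(-3 \right)} + 3\right) = 3 \left(\left(8 + 4 \left(-3\right)\right) + 3\right) = 3 \left(\left(8 - 12\right) + 3\right) = 3 \left(-4 + 3\right) = 3 \left(-1\right) = -3$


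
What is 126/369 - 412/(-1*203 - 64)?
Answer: 20630/10947 ≈ 1.8845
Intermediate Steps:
126/369 - 412/(-1*203 - 64) = 126*(1/369) - 412/(-203 - 64) = 14/41 - 412/(-267) = 14/41 - 412*(-1/267) = 14/41 + 412/267 = 20630/10947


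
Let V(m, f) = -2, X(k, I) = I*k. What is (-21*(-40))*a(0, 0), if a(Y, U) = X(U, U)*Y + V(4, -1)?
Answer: -1680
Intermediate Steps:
a(Y, U) = -2 + Y*U**2 (a(Y, U) = (U*U)*Y - 2 = U**2*Y - 2 = Y*U**2 - 2 = -2 + Y*U**2)
(-21*(-40))*a(0, 0) = (-21*(-40))*(-2 + 0*0**2) = 840*(-2 + 0*0) = 840*(-2 + 0) = 840*(-2) = -1680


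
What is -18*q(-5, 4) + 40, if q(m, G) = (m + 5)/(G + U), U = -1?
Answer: 40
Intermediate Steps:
q(m, G) = (5 + m)/(-1 + G) (q(m, G) = (m + 5)/(G - 1) = (5 + m)/(-1 + G))
-18*q(-5, 4) + 40 = -18*(5 - 5)/(-1 + 4) + 40 = -18*0/3 + 40 = -6*0 + 40 = -18*0 + 40 = 0 + 40 = 40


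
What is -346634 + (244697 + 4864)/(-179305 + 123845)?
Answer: -19224571201/55460 ≈ -3.4664e+5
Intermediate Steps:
-346634 + (244697 + 4864)/(-179305 + 123845) = -346634 + 249561/(-55460) = -346634 + 249561*(-1/55460) = -346634 - 249561/55460 = -19224571201/55460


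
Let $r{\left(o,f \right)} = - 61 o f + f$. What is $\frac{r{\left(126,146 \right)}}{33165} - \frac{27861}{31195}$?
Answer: $- \frac{7185022403}{206916435} \approx -34.724$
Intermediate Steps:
$r{\left(o,f \right)} = f - 61 f o$ ($r{\left(o,f \right)} = - 61 f o + f = f - 61 f o$)
$\frac{r{\left(126,146 \right)}}{33165} - \frac{27861}{31195} = \frac{146 \left(1 - 7686\right)}{33165} - \frac{27861}{31195} = 146 \left(1 - 7686\right) \frac{1}{33165} - \frac{27861}{31195} = 146 \left(-7685\right) \frac{1}{33165} - \frac{27861}{31195} = \left(-1122010\right) \frac{1}{33165} - \frac{27861}{31195} = - \frac{224402}{6633} - \frac{27861}{31195} = - \frac{7185022403}{206916435}$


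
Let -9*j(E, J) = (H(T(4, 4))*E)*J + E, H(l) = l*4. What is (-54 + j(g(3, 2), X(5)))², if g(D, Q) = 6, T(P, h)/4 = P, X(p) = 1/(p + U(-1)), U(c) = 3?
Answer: 3600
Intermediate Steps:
X(p) = 1/(3 + p) (X(p) = 1/(p + 3) = 1/(3 + p))
T(P, h) = 4*P
H(l) = 4*l
j(E, J) = -E/9 - 64*E*J/9 (j(E, J) = -(((4*(4*4))*E)*J + E)/9 = -(((4*16)*E)*J + E)/9 = -((64*E)*J + E)/9 = -(64*E*J + E)/9 = -(E + 64*E*J)/9 = -E/9 - 64*E*J/9)
(-54 + j(g(3, 2), X(5)))² = (-54 - ⅑*6*(1 + 64/(3 + 5)))² = (-54 - ⅑*6*(1 + 64/8))² = (-54 - ⅑*6*(1 + 64*(⅛)))² = (-54 - ⅑*6*(1 + 8))² = (-54 - ⅑*6*9)² = (-54 - 6)² = (-60)² = 3600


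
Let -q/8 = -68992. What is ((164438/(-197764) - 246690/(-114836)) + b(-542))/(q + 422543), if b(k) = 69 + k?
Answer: -669508052000/1383177119005451 ≈ -0.00048404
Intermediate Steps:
q = 551936 (q = -8*(-68992) = 551936)
((164438/(-197764) - 246690/(-114836)) + b(-542))/(q + 422543) = ((164438/(-197764) - 246690/(-114836)) + (69 - 542))/(551936 + 422543) = ((164438*(-1/197764) - 246690*(-1/114836)) - 473)/974479 = ((-82219/98882 + 123345/57418) - 473)*(1/974479) = (1868937437/1419401669 - 473)*(1/974479) = -669508052000/1419401669*1/974479 = -669508052000/1383177119005451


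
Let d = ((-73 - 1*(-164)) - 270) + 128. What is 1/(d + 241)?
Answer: 1/190 ≈ 0.0052632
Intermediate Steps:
d = -51 (d = ((-73 + 164) - 270) + 128 = (91 - 270) + 128 = -179 + 128 = -51)
1/(d + 241) = 1/(-51 + 241) = 1/190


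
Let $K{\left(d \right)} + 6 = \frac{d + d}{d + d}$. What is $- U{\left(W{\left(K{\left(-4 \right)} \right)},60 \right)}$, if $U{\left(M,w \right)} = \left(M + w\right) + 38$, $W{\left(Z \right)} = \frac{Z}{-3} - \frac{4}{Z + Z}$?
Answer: $- \frac{1501}{15} \approx -100.07$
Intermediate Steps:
$K{\left(d \right)} = -5$ ($K{\left(d \right)} = -6 + \frac{d + d}{d + d} = -6 + \frac{2 d}{2 d} = -6 + 2 d \frac{1}{2 d} = -6 + 1 = -5$)
$W{\left(Z \right)} = - \frac{2}{Z} - \frac{Z}{3}$ ($W{\left(Z \right)} = Z \left(- \frac{1}{3}\right) - \frac{4}{2 Z} = - \frac{Z}{3} - 4 \frac{1}{2 Z} = - \frac{Z}{3} - \frac{2}{Z} = - \frac{2}{Z} - \frac{Z}{3}$)
$U{\left(M,w \right)} = 38 + M + w$
$- U{\left(W{\left(K{\left(-4 \right)} \right)},60 \right)} = - (38 - \left(- \frac{5}{3} + \frac{2}{-5}\right) + 60) = - (38 + \left(\left(-2\right) \left(- \frac{1}{5}\right) + \frac{5}{3}\right) + 60) = - (38 + \left(\frac{2}{5} + \frac{5}{3}\right) + 60) = - (38 + \frac{31}{15} + 60) = \left(-1\right) \frac{1501}{15} = - \frac{1501}{15}$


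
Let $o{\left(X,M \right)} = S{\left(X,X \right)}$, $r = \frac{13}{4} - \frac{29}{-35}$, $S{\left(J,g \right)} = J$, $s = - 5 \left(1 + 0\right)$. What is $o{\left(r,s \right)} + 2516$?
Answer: $\frac{352811}{140} \approx 2520.1$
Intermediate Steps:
$s = -5$ ($s = \left(-5\right) 1 = -5$)
$r = \frac{571}{140}$ ($r = 13 \cdot \frac{1}{4} - - \frac{29}{35} = \frac{13}{4} + \frac{29}{35} = \frac{571}{140} \approx 4.0786$)
$o{\left(X,M \right)} = X$
$o{\left(r,s \right)} + 2516 = \frac{571}{140} + 2516 = \frac{352811}{140}$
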